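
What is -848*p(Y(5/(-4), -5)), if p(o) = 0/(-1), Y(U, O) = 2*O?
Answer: 0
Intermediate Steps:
p(o) = 0 (p(o) = 0*(-1) = 0)
-848*p(Y(5/(-4), -5)) = -848*0 = 0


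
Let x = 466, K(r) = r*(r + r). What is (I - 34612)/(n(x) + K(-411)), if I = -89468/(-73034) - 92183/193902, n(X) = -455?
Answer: -245072549822951/2388942653940258 ≈ -0.10259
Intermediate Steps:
K(r) = 2*r² (K(r) = r*(2*r) = 2*r²)
I = 5307765457/7080719334 (I = -89468*(-1/73034) - 92183*1/193902 = 44734/36517 - 92183/193902 = 5307765457/7080719334 ≈ 0.74961)
(I - 34612)/(n(x) + K(-411)) = (5307765457/7080719334 - 34612)/(-455 + 2*(-411)²) = -245072549822951/(7080719334*(-455 + 2*168921)) = -245072549822951/(7080719334*(-455 + 337842)) = -245072549822951/7080719334/337387 = -245072549822951/7080719334*1/337387 = -245072549822951/2388942653940258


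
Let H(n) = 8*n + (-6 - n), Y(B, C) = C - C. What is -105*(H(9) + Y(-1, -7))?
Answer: -5985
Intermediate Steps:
Y(B, C) = 0
H(n) = -6 + 7*n
-105*(H(9) + Y(-1, -7)) = -105*((-6 + 7*9) + 0) = -105*((-6 + 63) + 0) = -105*(57 + 0) = -105*57 = -5985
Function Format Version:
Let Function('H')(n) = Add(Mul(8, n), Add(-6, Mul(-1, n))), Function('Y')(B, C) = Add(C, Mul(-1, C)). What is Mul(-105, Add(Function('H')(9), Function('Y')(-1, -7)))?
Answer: -5985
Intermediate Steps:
Function('Y')(B, C) = 0
Function('H')(n) = Add(-6, Mul(7, n))
Mul(-105, Add(Function('H')(9), Function('Y')(-1, -7))) = Mul(-105, Add(Add(-6, Mul(7, 9)), 0)) = Mul(-105, Add(Add(-6, 63), 0)) = Mul(-105, Add(57, 0)) = Mul(-105, 57) = -5985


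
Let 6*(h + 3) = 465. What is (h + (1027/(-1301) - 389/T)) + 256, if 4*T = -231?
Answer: 202225229/601062 ≈ 336.45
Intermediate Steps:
T = -231/4 (T = (¼)*(-231) = -231/4 ≈ -57.750)
h = 149/2 (h = -3 + (⅙)*465 = -3 + 155/2 = 149/2 ≈ 74.500)
(h + (1027/(-1301) - 389/T)) + 256 = (149/2 + (1027/(-1301) - 389/(-231/4))) + 256 = (149/2 + (1027*(-1/1301) - 389*(-4/231))) + 256 = (149/2 + (-1027/1301 + 1556/231)) + 256 = (149/2 + 1787119/300531) + 256 = 48353357/601062 + 256 = 202225229/601062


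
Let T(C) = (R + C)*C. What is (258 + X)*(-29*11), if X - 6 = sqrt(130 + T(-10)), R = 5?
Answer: -84216 - 1914*sqrt(5) ≈ -88496.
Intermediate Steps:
T(C) = C*(5 + C) (T(C) = (5 + C)*C = C*(5 + C))
X = 6 + 6*sqrt(5) (X = 6 + sqrt(130 - 10*(5 - 10)) = 6 + sqrt(130 - 10*(-5)) = 6 + sqrt(130 + 50) = 6 + sqrt(180) = 6 + 6*sqrt(5) ≈ 19.416)
(258 + X)*(-29*11) = (258 + (6 + 6*sqrt(5)))*(-29*11) = (264 + 6*sqrt(5))*(-319) = -84216 - 1914*sqrt(5)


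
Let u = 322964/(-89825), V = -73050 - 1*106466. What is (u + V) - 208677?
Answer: -34869759189/89825 ≈ -3.8820e+5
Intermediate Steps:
V = -179516 (V = -73050 - 106466 = -179516)
u = -322964/89825 (u = 322964*(-1/89825) = -322964/89825 ≈ -3.5955)
(u + V) - 208677 = (-322964/89825 - 179516) - 208677 = -16125347664/89825 - 208677 = -34869759189/89825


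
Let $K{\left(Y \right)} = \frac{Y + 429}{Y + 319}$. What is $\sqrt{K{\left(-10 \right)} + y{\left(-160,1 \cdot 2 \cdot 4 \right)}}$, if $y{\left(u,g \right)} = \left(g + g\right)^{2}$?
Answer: $\frac{\sqrt{24572607}}{309} \approx 16.042$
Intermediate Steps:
$K{\left(Y \right)} = \frac{429 + Y}{319 + Y}$
$y{\left(u,g \right)} = 4 g^{2}$ ($y{\left(u,g \right)} = \left(2 g\right)^{2} = 4 g^{2}$)
$\sqrt{K{\left(-10 \right)} + y{\left(-160,1 \cdot 2 \cdot 4 \right)}} = \sqrt{\frac{429 - 10}{319 - 10} + 4 \left(1 \cdot 2 \cdot 4\right)^{2}} = \sqrt{\frac{1}{309} \cdot 419 + 4 \left(2 \cdot 4\right)^{2}} = \sqrt{\frac{1}{309} \cdot 419 + 4 \cdot 8^{2}} = \sqrt{\frac{419}{309} + 4 \cdot 64} = \sqrt{\frac{419}{309} + 256} = \sqrt{\frac{79523}{309}} = \frac{\sqrt{24572607}}{309}$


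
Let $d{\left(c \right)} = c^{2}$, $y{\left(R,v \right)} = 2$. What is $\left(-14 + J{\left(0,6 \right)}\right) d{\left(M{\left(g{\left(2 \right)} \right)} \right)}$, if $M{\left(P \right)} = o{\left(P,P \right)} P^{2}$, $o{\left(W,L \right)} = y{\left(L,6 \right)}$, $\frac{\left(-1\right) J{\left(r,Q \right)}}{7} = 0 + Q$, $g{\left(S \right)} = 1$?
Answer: $-224$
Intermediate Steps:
$J{\left(r,Q \right)} = - 7 Q$ ($J{\left(r,Q \right)} = - 7 \left(0 + Q\right) = - 7 Q$)
$o{\left(W,L \right)} = 2$
$M{\left(P \right)} = 2 P^{2}$
$\left(-14 + J{\left(0,6 \right)}\right) d{\left(M{\left(g{\left(2 \right)} \right)} \right)} = \left(-14 - 42\right) \left(2 \cdot 1^{2}\right)^{2} = \left(-14 - 42\right) \left(2 \cdot 1\right)^{2} = - 56 \cdot 2^{2} = \left(-56\right) 4 = -224$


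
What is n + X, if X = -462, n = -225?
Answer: -687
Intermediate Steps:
n + X = -225 - 462 = -687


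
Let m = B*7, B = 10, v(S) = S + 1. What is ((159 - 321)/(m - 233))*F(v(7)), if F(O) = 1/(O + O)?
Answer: 81/1304 ≈ 0.062117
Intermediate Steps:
v(S) = 1 + S
F(O) = 1/(2*O)
m = 70 (m = 10*7 = 70)
((159 - 321)/(m - 233))*F(v(7)) = ((159 - 321)/(70 - 233))*(1/(2*(1 + 7))) = (-162/(-163))*((½)/8) = (-162*(-1/163))*((½)*(⅛)) = (162/163)*(1/16) = 81/1304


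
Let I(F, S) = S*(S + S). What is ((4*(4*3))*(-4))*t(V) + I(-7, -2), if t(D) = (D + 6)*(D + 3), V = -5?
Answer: 392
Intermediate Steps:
t(D) = (3 + D)*(6 + D) (t(D) = (6 + D)*(3 + D) = (3 + D)*(6 + D))
I(F, S) = 2*S² (I(F, S) = S*(2*S) = 2*S²)
((4*(4*3))*(-4))*t(V) + I(-7, -2) = ((4*(4*3))*(-4))*(18 + (-5)² + 9*(-5)) + 2*(-2)² = ((4*12)*(-4))*(18 + 25 - 45) + 2*4 = (48*(-4))*(-2) + 8 = -192*(-2) + 8 = 384 + 8 = 392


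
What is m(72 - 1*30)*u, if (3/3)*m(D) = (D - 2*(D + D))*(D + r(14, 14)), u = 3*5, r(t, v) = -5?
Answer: -69930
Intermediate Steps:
u = 15
m(D) = -3*D*(-5 + D) (m(D) = (D - 2*(D + D))*(D - 5) = (D - 4*D)*(-5 + D) = (-3*D)*(-5 + D) = -3*D*(-5 + D))
m(72 - 1*30)*u = (3*(72 - 1*30)*(5 - (72 - 1*30)))*15 = (3*(72 - 30)*(5 - (72 - 30)))*15 = (3*42*(5 - 1*42))*15 = (3*42*(5 - 42))*15 = (3*42*(-37))*15 = -4662*15 = -69930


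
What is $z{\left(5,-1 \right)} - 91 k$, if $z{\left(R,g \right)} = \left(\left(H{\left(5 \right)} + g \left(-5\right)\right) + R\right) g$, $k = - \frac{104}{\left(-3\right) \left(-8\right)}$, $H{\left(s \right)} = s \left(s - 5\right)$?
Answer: $\frac{1153}{3} \approx 384.33$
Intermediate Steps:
$H{\left(s \right)} = s \left(-5 + s\right)$
$k = - \frac{13}{3}$ ($k = - \frac{104}{24} = \left(-104\right) \frac{1}{24} = - \frac{13}{3} \approx -4.3333$)
$z{\left(R,g \right)} = g \left(R - 5 g\right)$ ($z{\left(R,g \right)} = \left(\left(5 \left(-5 + 5\right) + g \left(-5\right)\right) + R\right) g = \left(\left(5 \cdot 0 - 5 g\right) + R\right) g = \left(\left(0 - 5 g\right) + R\right) g = \left(- 5 g + R\right) g = \left(R - 5 g\right) g = g \left(R - 5 g\right)$)
$z{\left(5,-1 \right)} - 91 k = - (5 - -5) - - \frac{1183}{3} = - (5 + 5) + \frac{1183}{3} = \left(-1\right) 10 + \frac{1183}{3} = -10 + \frac{1183}{3} = \frac{1153}{3}$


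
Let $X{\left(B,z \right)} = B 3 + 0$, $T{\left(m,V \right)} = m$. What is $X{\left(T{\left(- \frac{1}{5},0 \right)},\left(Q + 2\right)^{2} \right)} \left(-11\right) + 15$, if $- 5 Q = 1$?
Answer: $\frac{108}{5} \approx 21.6$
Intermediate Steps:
$Q = - \frac{1}{5}$ ($Q = \left(- \frac{1}{5}\right) 1 = - \frac{1}{5} \approx -0.2$)
$X{\left(B,z \right)} = 3 B$ ($X{\left(B,z \right)} = 3 B + 0 = 3 B$)
$X{\left(T{\left(- \frac{1}{5},0 \right)},\left(Q + 2\right)^{2} \right)} \left(-11\right) + 15 = 3 \left(- \frac{1}{5}\right) \left(-11\right) + 15 = \left(- \frac{3}{5}\right) \left(-11\right) + 15 = \frac{33}{5} + 15 = \frac{108}{5}$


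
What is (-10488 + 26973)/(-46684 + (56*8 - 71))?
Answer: -16485/46307 ≈ -0.35599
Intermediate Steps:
(-10488 + 26973)/(-46684 + (56*8 - 71)) = 16485/(-46684 + (448 - 71)) = 16485/(-46684 + 377) = 16485/(-46307) = 16485*(-1/46307) = -16485/46307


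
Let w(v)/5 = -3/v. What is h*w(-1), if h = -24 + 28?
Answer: 60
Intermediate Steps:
w(v) = -15/v (w(v) = 5*(-3/v) = -15/v)
h = 4
h*w(-1) = 4*(-15/(-1)) = 4*(-15*(-1)) = 4*15 = 60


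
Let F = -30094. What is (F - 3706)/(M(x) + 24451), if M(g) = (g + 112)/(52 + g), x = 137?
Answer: -266175/192562 ≈ -1.3823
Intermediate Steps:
M(g) = (112 + g)/(52 + g)
(F - 3706)/(M(x) + 24451) = (-30094 - 3706)/((112 + 137)/(52 + 137) + 24451) = -33800/(249/189 + 24451) = -33800/((1/189)*249 + 24451) = -33800/(83/63 + 24451) = -33800/1540496/63 = -33800*63/1540496 = -266175/192562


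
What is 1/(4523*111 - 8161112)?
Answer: -1/7659059 ≈ -1.3056e-7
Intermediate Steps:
1/(4523*111 - 8161112) = 1/(502053 - 8161112) = 1/(-7659059) = -1/7659059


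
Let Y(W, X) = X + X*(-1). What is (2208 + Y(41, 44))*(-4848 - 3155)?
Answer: -17670624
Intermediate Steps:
Y(W, X) = 0 (Y(W, X) = X - X = 0)
(2208 + Y(41, 44))*(-4848 - 3155) = (2208 + 0)*(-4848 - 3155) = 2208*(-8003) = -17670624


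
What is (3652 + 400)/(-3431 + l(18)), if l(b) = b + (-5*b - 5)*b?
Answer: -4052/5123 ≈ -0.79094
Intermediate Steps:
l(b) = b + b*(-5 - 5*b) (l(b) = b + (-5 - 5*b)*b = b + b*(-5 - 5*b))
(3652 + 400)/(-3431 + l(18)) = (3652 + 400)/(-3431 - 1*18*(4 + 5*18)) = 4052/(-3431 - 1*18*(4 + 90)) = 4052/(-3431 - 1*18*94) = 4052/(-3431 - 1692) = 4052/(-5123) = 4052*(-1/5123) = -4052/5123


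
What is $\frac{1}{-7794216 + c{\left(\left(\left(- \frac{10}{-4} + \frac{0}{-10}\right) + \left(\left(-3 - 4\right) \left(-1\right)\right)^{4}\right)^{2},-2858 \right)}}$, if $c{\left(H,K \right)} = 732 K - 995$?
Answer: $- \frac{1}{9887267} \approx -1.0114 \cdot 10^{-7}$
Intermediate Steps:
$c{\left(H,K \right)} = -995 + 732 K$
$\frac{1}{-7794216 + c{\left(\left(\left(- \frac{10}{-4} + \frac{0}{-10}\right) + \left(\left(-3 - 4\right) \left(-1\right)\right)^{4}\right)^{2},-2858 \right)}} = \frac{1}{-7794216 + \left(-995 + 732 \left(-2858\right)\right)} = \frac{1}{-7794216 - 2093051} = \frac{1}{-9887267} = - \frac{1}{9887267}$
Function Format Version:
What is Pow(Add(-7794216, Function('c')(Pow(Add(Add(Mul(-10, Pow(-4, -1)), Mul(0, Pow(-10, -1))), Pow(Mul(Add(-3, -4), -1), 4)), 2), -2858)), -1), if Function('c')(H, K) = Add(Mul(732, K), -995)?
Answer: Rational(-1, 9887267) ≈ -1.0114e-7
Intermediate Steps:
Function('c')(H, K) = Add(-995, Mul(732, K))
Pow(Add(-7794216, Function('c')(Pow(Add(Add(Mul(-10, Pow(-4, -1)), Mul(0, Pow(-10, -1))), Pow(Mul(Add(-3, -4), -1), 4)), 2), -2858)), -1) = Pow(Add(-7794216, Add(-995, Mul(732, -2858))), -1) = Pow(Add(-7794216, Add(-995, -2092056)), -1) = Pow(Add(-7794216, -2093051), -1) = Pow(-9887267, -1) = Rational(-1, 9887267)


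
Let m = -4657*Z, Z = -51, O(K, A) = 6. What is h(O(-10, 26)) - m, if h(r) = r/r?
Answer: -237506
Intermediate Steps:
m = 237507 (m = -4657*(-51) = 237507)
h(r) = 1
h(O(-10, 26)) - m = 1 - 1*237507 = 1 - 237507 = -237506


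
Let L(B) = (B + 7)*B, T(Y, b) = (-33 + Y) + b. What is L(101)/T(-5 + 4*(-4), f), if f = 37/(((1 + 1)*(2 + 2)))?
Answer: -87264/395 ≈ -220.92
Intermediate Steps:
f = 37/8 (f = 37/((2*4)) = 37/8 ≈ 4.6250)
T(Y, b) = -33 + Y + b
L(B) = B*(7 + B) (L(B) = (7 + B)*B = B*(7 + B))
L(101)/T(-5 + 4*(-4), f) = (101*(7 + 101))/(-33 + (-5 + 4*(-4)) + 37/8) = (101*108)/(-33 + (-5 - 16) + 37/8) = 10908/(-33 - 21 + 37/8) = 10908/(-395/8) = 10908*(-8/395) = -87264/395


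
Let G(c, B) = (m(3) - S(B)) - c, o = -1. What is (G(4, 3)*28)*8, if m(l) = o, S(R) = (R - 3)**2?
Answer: -1120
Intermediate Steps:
S(R) = (-3 + R)**2
m(l) = -1
G(c, B) = -1 - c - (-3 + B)**2 (G(c, B) = (-1 - (-3 + B)**2) - c = -1 - c - (-3 + B)**2)
(G(4, 3)*28)*8 = ((-1 - 1*4 - (-3 + 3)**2)*28)*8 = ((-1 - 4 - 1*0**2)*28)*8 = ((-1 - 4 - 1*0)*28)*8 = ((-1 - 4 + 0)*28)*8 = -5*28*8 = -140*8 = -1120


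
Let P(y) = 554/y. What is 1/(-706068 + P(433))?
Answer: -433/305726890 ≈ -1.4163e-6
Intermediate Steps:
1/(-706068 + P(433)) = 1/(-706068 + 554/433) = 1/(-305726890/433) = -433/305726890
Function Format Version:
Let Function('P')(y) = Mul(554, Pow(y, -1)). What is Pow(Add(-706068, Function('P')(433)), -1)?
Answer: Rational(-433, 305726890) ≈ -1.4163e-6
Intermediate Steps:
Pow(Add(-706068, Function('P')(433)), -1) = Pow(Add(-706068, Mul(554, Pow(433, -1))), -1) = Pow(Add(-706068, Mul(554, Rational(1, 433))), -1) = Pow(Add(-706068, Rational(554, 433)), -1) = Pow(Rational(-305726890, 433), -1) = Rational(-433, 305726890)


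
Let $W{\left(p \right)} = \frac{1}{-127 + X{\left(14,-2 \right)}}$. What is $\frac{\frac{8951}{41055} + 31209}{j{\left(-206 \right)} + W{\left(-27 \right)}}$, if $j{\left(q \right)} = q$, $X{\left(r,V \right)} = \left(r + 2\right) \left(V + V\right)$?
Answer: $- \frac{244727239186}{1615391085} \approx -151.5$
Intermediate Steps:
$X{\left(r,V \right)} = 2 V \left(2 + r\right)$ ($X{\left(r,V \right)} = \left(2 + r\right) 2 V = 2 V \left(2 + r\right)$)
$W{\left(p \right)} = - \frac{1}{191}$ ($W{\left(p \right)} = \frac{1}{-127 + 2 \left(-2\right) \left(2 + 14\right)} = \frac{1}{-127 + 2 \left(-2\right) 16} = \frac{1}{-127 - 64} = \frac{1}{-191} = - \frac{1}{191}$)
$\frac{\frac{8951}{41055} + 31209}{j{\left(-206 \right)} + W{\left(-27 \right)}} = \frac{\frac{8951}{41055} + 31209}{-206 - \frac{1}{191}} = \frac{8951 \cdot \frac{1}{41055} + 31209}{- \frac{39347}{191}} = \left(\frac{8951}{41055} + 31209\right) \left(- \frac{191}{39347}\right) = \frac{1281294446}{41055} \left(- \frac{191}{39347}\right) = - \frac{244727239186}{1615391085}$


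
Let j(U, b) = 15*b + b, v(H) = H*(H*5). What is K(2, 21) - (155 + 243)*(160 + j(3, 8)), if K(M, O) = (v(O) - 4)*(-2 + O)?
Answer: -72805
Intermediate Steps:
v(H) = 5*H**2 (v(H) = H*(5*H) = 5*H**2)
j(U, b) = 16*b
K(M, O) = (-4 + 5*O**2)*(-2 + O) (K(M, O) = (5*O**2 - 4)*(-2 + O) = (-4 + 5*O**2)*(-2 + O))
K(2, 21) - (155 + 243)*(160 + j(3, 8)) = (8 - 10*21**2 - 4*21 + 5*21**3) - (155 + 243)*(160 + 16*8) = (8 - 10*441 - 84 + 5*9261) - 398*(160 + 128) = (8 - 4410 - 84 + 46305) - 398*288 = 41819 - 1*114624 = 41819 - 114624 = -72805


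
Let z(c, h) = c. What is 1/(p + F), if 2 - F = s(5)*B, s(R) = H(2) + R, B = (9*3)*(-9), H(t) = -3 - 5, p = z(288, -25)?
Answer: -1/439 ≈ -0.0022779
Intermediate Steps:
p = 288
H(t) = -8
B = -243 (B = 27*(-9) = -243)
s(R) = -8 + R
F = -727 (F = 2 - (-8 + 5)*(-243) = 2 - (-3)*(-243) = 2 - 1*729 = 2 - 729 = -727)
1/(p + F) = 1/(288 - 727) = 1/(-439) = -1/439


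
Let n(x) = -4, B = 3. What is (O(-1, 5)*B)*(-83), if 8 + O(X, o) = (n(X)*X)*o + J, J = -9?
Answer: -747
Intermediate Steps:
O(X, o) = -17 - 4*X*o (O(X, o) = -8 + ((-4*X)*o - 9) = -8 + (-4*X*o - 9) = -8 + (-9 - 4*X*o) = -17 - 4*X*o)
(O(-1, 5)*B)*(-83) = ((-17 - 4*(-1)*5)*3)*(-83) = ((-17 + 20)*3)*(-83) = (3*3)*(-83) = 9*(-83) = -747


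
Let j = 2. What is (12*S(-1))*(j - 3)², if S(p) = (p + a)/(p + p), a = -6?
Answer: 42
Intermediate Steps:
S(p) = (-6 + p)/(2*p) (S(p) = (p - 6)/(p + p) = (-6 + p)/((2*p)) = (-6 + p)*(1/(2*p)) = (-6 + p)/(2*p))
(12*S(-1))*(j - 3)² = (12*((½)*(-6 - 1)/(-1)))*(2 - 3)² = (12*((½)*(-1)*(-7)))*(-1)² = (12*(7/2))*1 = 42*1 = 42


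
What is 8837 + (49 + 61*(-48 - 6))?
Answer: 5592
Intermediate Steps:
8837 + (49 + 61*(-48 - 6)) = 8837 + (49 + 61*(-54)) = 8837 + (49 - 3294) = 8837 - 3245 = 5592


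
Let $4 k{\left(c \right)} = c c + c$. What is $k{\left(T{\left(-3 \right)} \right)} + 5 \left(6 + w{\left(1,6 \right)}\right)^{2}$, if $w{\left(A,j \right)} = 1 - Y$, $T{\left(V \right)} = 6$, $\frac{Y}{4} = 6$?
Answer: $\frac{2911}{2} \approx 1455.5$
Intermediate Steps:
$Y = 24$ ($Y = 4 \cdot 6 = 24$)
$k{\left(c \right)} = \frac{c}{4} + \frac{c^{2}}{4}$ ($k{\left(c \right)} = \frac{c c + c}{4} = \frac{c^{2} + c}{4} = \frac{c + c^{2}}{4} = \frac{c}{4} + \frac{c^{2}}{4}$)
$w{\left(A,j \right)} = -23$ ($w{\left(A,j \right)} = 1 - 24 = -23$)
$k{\left(T{\left(-3 \right)} \right)} + 5 \left(6 + w{\left(1,6 \right)}\right)^{2} = \frac{1}{4} \cdot 6 \left(1 + 6\right) + 5 \left(6 - 23\right)^{2} = \frac{1}{4} \cdot 6 \cdot 7 + 5 \left(-17\right)^{2} = \frac{21}{2} + 5 \cdot 289 = \frac{21}{2} + 1445 = \frac{2911}{2}$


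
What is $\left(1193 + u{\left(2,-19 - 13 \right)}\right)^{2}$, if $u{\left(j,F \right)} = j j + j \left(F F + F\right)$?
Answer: $10118761$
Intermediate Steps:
$u{\left(j,F \right)} = j^{2} + j \left(F + F^{2}\right)$ ($u{\left(j,F \right)} = j^{2} + j \left(F^{2} + F\right) = j^{2} + j \left(F + F^{2}\right)$)
$\left(1193 + u{\left(2,-19 - 13 \right)}\right)^{2} = \left(1193 + 2 \left(\left(-19 - 13\right) + 2 + \left(-19 - 13\right)^{2}\right)\right)^{2} = \left(1193 + 2 \left(-32 + 2 + \left(-32\right)^{2}\right)\right)^{2} = \left(1193 + 2 \left(-32 + 2 + 1024\right)\right)^{2} = \left(1193 + 2 \cdot 994\right)^{2} = \left(1193 + 1988\right)^{2} = 3181^{2} = 10118761$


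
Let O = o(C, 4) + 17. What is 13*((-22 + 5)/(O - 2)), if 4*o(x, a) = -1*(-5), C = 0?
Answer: -68/5 ≈ -13.600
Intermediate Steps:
o(x, a) = 5/4 (o(x, a) = (-1*(-5))/4 = (1/4)*5 = 5/4)
O = 73/4 (O = 5/4 + 17 = 73/4 ≈ 18.250)
13*((-22 + 5)/(O - 2)) = 13*((-22 + 5)/(73/4 - 2)) = 13*(-17/65/4) = 13*(-17*4/65) = 13*(-68/65) = -68/5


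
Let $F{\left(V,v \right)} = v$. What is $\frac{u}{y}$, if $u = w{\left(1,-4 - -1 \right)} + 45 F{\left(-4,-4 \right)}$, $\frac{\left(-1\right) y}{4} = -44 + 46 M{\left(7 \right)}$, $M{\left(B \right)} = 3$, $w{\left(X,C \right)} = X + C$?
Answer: $\frac{91}{188} \approx 0.48404$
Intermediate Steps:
$w{\left(X,C \right)} = C + X$
$y = -376$ ($y = - 4 \left(-44 + 46 \cdot 3\right) = - 4 \left(-44 + 138\right) = \left(-4\right) 94 = -376$)
$u = -182$ ($u = \left(\left(-4 - -1\right) + 1\right) + 45 \left(-4\right) = \left(\left(-4 + 1\right) + 1\right) - 180 = \left(-3 + 1\right) - 180 = -2 - 180 = -182$)
$\frac{u}{y} = - \frac{182}{-376} = \left(-182\right) \left(- \frac{1}{376}\right) = \frac{91}{188}$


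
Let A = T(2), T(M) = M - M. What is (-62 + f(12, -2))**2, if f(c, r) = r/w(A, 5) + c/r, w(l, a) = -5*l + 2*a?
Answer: 116281/25 ≈ 4651.2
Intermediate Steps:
T(M) = 0
A = 0
f(c, r) = r/10 + c/r (f(c, r) = r/(-5*0 + 2*5) + c/r = r/(0 + 10) + c/r = r/10 + c/r)
(-62 + f(12, -2))**2 = (-62 + ((1/10)*(-2) + 12/(-2)))**2 = (-62 + (-1/5 + 12*(-1/2)))**2 = (-62 + (-1/5 - 6))**2 = (-62 - 31/5)**2 = (-341/5)**2 = 116281/25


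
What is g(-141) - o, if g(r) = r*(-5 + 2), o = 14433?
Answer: -14010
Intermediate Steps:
g(r) = -3*r (g(r) = r*(-3) = -3*r)
g(-141) - o = -3*(-141) - 1*14433 = 423 - 14433 = -14010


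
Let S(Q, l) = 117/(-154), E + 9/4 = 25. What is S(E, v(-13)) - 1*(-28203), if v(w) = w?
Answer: 4343145/154 ≈ 28202.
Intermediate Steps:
E = 91/4 (E = -9/4 + 25 = 91/4 ≈ 22.750)
S(Q, l) = -117/154 (S(Q, l) = 117*(-1/154) = -117/154)
S(E, v(-13)) - 1*(-28203) = -117/154 - 1*(-28203) = -117/154 + 28203 = 4343145/154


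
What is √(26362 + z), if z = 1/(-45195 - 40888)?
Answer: √195349877433735/86083 ≈ 162.36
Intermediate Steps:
z = -1/86083 (z = 1/(-86083) = -1/86083 ≈ -1.1617e-5)
√(26362 + z) = √(26362 - 1/86083) = √(2269320045/86083) = √195349877433735/86083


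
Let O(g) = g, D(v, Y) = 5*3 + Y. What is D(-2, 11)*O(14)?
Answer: 364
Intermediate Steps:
D(v, Y) = 15 + Y
D(-2, 11)*O(14) = (15 + 11)*14 = 26*14 = 364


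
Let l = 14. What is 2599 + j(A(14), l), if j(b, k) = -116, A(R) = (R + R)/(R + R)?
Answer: 2483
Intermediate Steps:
A(R) = 1 (A(R) = (2*R)/((2*R)) = (2*R)*(1/(2*R)) = 1)
2599 + j(A(14), l) = 2599 - 116 = 2483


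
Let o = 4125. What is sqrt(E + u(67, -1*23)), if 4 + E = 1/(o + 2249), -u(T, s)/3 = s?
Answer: sqrt(2640818314)/6374 ≈ 8.0623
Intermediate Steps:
u(T, s) = -3*s
E = -25495/6374 (E = -4 + 1/(4125 + 2249) = -4 + 1/6374 = -25495/6374 ≈ -3.9998)
sqrt(E + u(67, -1*23)) = sqrt(-25495/6374 - (-3)*23) = sqrt(-25495/6374 - 3*(-23)) = sqrt(-25495/6374 + 69) = sqrt(414311/6374) = sqrt(2640818314)/6374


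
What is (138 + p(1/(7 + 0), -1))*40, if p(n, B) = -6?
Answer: 5280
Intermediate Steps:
(138 + p(1/(7 + 0), -1))*40 = (138 - 6)*40 = 132*40 = 5280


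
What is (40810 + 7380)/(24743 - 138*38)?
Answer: 48190/19499 ≈ 2.4714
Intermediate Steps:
(40810 + 7380)/(24743 - 138*38) = 48190/(24743 - 5244) = 48190/19499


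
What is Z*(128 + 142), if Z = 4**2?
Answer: 4320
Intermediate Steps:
Z = 16
Z*(128 + 142) = 16*(128 + 142) = 16*270 = 4320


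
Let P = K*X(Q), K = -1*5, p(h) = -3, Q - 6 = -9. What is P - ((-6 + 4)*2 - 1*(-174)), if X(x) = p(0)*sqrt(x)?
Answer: -170 + 15*I*sqrt(3) ≈ -170.0 + 25.981*I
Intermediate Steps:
Q = -3 (Q = 6 - 9 = -3)
X(x) = -3*sqrt(x)
K = -5
P = 15*I*sqrt(3) (P = -(-15)*sqrt(-3) = -(-15)*I*sqrt(3) = 15*I*sqrt(3) ≈ 25.981*I)
P - ((-6 + 4)*2 - 1*(-174)) = 15*I*sqrt(3) - ((-6 + 4)*2 - 1*(-174)) = 15*I*sqrt(3) - (-2*2 + 174) = 15*I*sqrt(3) - (-4 + 174) = 15*I*sqrt(3) - 1*170 = 15*I*sqrt(3) - 170 = -170 + 15*I*sqrt(3)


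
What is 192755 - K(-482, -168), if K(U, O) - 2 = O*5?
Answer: 193593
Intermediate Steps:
K(U, O) = 2 + 5*O (K(U, O) = 2 + O*5 = 2 + 5*O)
192755 - K(-482, -168) = 192755 - (2 + 5*(-168)) = 192755 - (2 - 840) = 192755 - 1*(-838) = 192755 + 838 = 193593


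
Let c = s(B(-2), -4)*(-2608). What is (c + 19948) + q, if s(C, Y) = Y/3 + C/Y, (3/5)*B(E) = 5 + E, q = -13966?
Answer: 38158/3 ≈ 12719.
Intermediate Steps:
B(E) = 25/3 + 5*E/3 (B(E) = 5*(5 + E)/3 = 25/3 + 5*E/3)
s(C, Y) = Y/3 + C/Y (s(C, Y) = Y*(⅓) + C/Y = Y/3 + C/Y)
c = 20212/3 (c = ((⅓)*(-4) + (25/3 + (5/3)*(-2))/(-4))*(-2608) = (-4/3 + (25/3 - 10/3)*(-¼))*(-2608) = (-4/3 + 5*(-¼))*(-2608) = (-4/3 - 5/4)*(-2608) = -31/12*(-2608) = 20212/3 ≈ 6737.3)
(c + 19948) + q = (20212/3 + 19948) - 13966 = 80056/3 - 13966 = 38158/3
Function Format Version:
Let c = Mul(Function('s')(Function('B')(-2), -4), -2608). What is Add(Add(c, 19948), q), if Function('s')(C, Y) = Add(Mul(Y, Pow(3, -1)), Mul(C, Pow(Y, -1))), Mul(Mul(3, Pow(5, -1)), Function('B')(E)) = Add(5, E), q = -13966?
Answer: Rational(38158, 3) ≈ 12719.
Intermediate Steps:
Function('B')(E) = Add(Rational(25, 3), Mul(Rational(5, 3), E)) (Function('B')(E) = Mul(Rational(5, 3), Add(5, E)) = Add(Rational(25, 3), Mul(Rational(5, 3), E)))
Function('s')(C, Y) = Add(Mul(Rational(1, 3), Y), Mul(C, Pow(Y, -1))) (Function('s')(C, Y) = Add(Mul(Y, Rational(1, 3)), Mul(C, Pow(Y, -1))) = Add(Mul(Rational(1, 3), Y), Mul(C, Pow(Y, -1))))
c = Rational(20212, 3) (c = Mul(Add(Mul(Rational(1, 3), -4), Mul(Add(Rational(25, 3), Mul(Rational(5, 3), -2)), Pow(-4, -1))), -2608) = Mul(Add(Rational(-4, 3), Mul(Add(Rational(25, 3), Rational(-10, 3)), Rational(-1, 4))), -2608) = Mul(Add(Rational(-4, 3), Mul(5, Rational(-1, 4))), -2608) = Mul(Add(Rational(-4, 3), Rational(-5, 4)), -2608) = Mul(Rational(-31, 12), -2608) = Rational(20212, 3) ≈ 6737.3)
Add(Add(c, 19948), q) = Add(Add(Rational(20212, 3), 19948), -13966) = Add(Rational(80056, 3), -13966) = Rational(38158, 3)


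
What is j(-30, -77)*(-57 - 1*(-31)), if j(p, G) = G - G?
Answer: 0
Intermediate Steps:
j(p, G) = 0
j(-30, -77)*(-57 - 1*(-31)) = 0*(-57 - 1*(-31)) = 0*(-57 + 31) = 0*(-26) = 0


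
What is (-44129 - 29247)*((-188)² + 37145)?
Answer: -5318952864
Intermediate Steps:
(-44129 - 29247)*((-188)² + 37145) = -73376*(35344 + 37145) = -73376*72489 = -5318952864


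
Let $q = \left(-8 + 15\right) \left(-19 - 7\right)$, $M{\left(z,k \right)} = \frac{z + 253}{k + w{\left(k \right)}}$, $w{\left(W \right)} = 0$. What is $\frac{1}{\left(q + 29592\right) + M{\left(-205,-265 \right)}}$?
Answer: $\frac{265}{7793602} \approx 3.4002 \cdot 10^{-5}$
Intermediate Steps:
$M{\left(z,k \right)} = \frac{253 + z}{k}$ ($M{\left(z,k \right)} = \frac{z + 253}{k + 0} = \frac{253 + z}{k}$)
$q = -182$ ($q = 7 \left(-26\right) = -182$)
$\frac{1}{\left(q + 29592\right) + M{\left(-205,-265 \right)}} = \frac{1}{\left(-182 + 29592\right) + \frac{253 - 205}{-265}} = \frac{1}{29410 - \frac{48}{265}} = \frac{1}{\frac{7793602}{265}} = \frac{265}{7793602}$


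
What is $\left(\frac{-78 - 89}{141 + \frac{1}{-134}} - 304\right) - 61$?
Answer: $- \frac{6918323}{18893} \approx -366.18$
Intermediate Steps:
$\left(\frac{-78 - 89}{141 + \frac{1}{-134}} - 304\right) - 61 = \left(- \frac{167}{141 - \frac{1}{134}} - 304\right) - 61 = \left(- \frac{167}{\frac{18893}{134}} - 304\right) - 61 = \left(\left(-167\right) \frac{134}{18893} - 304\right) - 61 = \left(- \frac{22378}{18893} - 304\right) - 61 = - \frac{5765850}{18893} - 61 = - \frac{6918323}{18893}$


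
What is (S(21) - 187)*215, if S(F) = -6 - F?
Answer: -46010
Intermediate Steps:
(S(21) - 187)*215 = ((-6 - 1*21) - 187)*215 = ((-6 - 21) - 187)*215 = (-27 - 187)*215 = -214*215 = -46010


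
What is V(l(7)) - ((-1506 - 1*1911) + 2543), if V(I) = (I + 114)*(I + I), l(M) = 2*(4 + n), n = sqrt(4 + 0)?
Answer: 3898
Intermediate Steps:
n = 2 (n = sqrt(4) = 2)
l(M) = 12 (l(M) = 2*(4 + 2) = 2*6 = 12)
V(I) = 2*I*(114 + I) (V(I) = (114 + I)*(2*I) = 2*I*(114 + I))
V(l(7)) - ((-1506 - 1*1911) + 2543) = 2*12*(114 + 12) - ((-1506 - 1*1911) + 2543) = 2*12*126 - ((-1506 - 1911) + 2543) = 3024 - (-3417 + 2543) = 3024 - 1*(-874) = 3024 + 874 = 3898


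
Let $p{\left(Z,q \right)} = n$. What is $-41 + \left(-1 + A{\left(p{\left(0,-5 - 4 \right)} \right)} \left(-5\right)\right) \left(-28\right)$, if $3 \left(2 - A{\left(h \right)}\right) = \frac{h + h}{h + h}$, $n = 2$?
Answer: $\frac{661}{3} \approx 220.33$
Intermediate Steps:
$p{\left(Z,q \right)} = 2$
$A{\left(h \right)} = \frac{5}{3}$ ($A{\left(h \right)} = 2 - \frac{\left(h + h\right) \frac{1}{h + h}}{3} = 2 - \frac{2 h \frac{1}{2 h}}{3} = 2 - \frac{1}{3} = \frac{5}{3}$)
$-41 + \left(-1 + A{\left(p{\left(0,-5 - 4 \right)} \right)} \left(-5\right)\right) \left(-28\right) = -41 + \left(-1 + \frac{5}{3} \left(-5\right)\right) \left(-28\right) = -41 + \left(-1 - \frac{25}{3}\right) \left(-28\right) = -41 - - \frac{784}{3} = -41 + \frac{784}{3} = \frac{661}{3}$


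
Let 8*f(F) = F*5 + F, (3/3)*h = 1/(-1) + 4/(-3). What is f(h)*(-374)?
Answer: 1309/2 ≈ 654.50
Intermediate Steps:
h = -7/3 (h = 1/(-1) + 4/(-3) = 1*(-1) + 4*(-1/3) = -1 - 4/3 = -7/3 ≈ -2.3333)
f(F) = 3*F/4 (f(F) = (F*5 + F)/8 = (5*F + F)/8 = (6*F)/8 = 3*F/4)
f(h)*(-374) = ((3/4)*(-7/3))*(-374) = -7/4*(-374) = 1309/2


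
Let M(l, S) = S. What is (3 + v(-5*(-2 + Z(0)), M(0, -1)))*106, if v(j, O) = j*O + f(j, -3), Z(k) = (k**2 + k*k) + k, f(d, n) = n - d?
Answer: -2120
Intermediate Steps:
Z(k) = k + 2*k**2 (Z(k) = (k**2 + k**2) + k = 2*k**2 + k = k + 2*k**2)
v(j, O) = -3 - j + O*j (v(j, O) = j*O + (-3 - j) = O*j + (-3 - j) = -3 - j + O*j)
(3 + v(-5*(-2 + Z(0)), M(0, -1)))*106 = (3 + (-3 - (-5)*(-2 + 0*(1 + 2*0)) - (-5)*(-2 + 0*(1 + 2*0))))*106 = (3 + (-3 - (-5)*(-2 + 0*(1 + 0)) - (-5)*(-2 + 0*(1 + 0))))*106 = (3 + (-3 - (-5)*(-2 + 0*1) - (-5)*(-2 + 0*1)))*106 = (3 + (-3 - (-5)*(-2 + 0) - (-5)*(-2 + 0)))*106 = (3 + (-3 - (-5)*(-2) - (-5)*(-2)))*106 = (3 + (-3 - 1*10 - 1*10))*106 = (3 + (-3 - 10 - 10))*106 = (3 - 23)*106 = -20*106 = -2120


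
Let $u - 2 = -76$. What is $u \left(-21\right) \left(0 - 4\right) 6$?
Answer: $-37296$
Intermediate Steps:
$u = -74$ ($u = 2 - 76 = -74$)
$u \left(-21\right) \left(0 - 4\right) 6 = \left(-74\right) \left(-21\right) \left(0 - 4\right) 6 = 1554 \left(\left(-4\right) 6\right) = 1554 \left(-24\right) = -37296$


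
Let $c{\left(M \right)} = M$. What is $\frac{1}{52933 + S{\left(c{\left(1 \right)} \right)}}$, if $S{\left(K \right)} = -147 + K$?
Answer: $\frac{1}{52787} \approx 1.8944 \cdot 10^{-5}$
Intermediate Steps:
$\frac{1}{52933 + S{\left(c{\left(1 \right)} \right)}} = \frac{1}{52933 + \left(-147 + 1\right)} = \frac{1}{52933 - 146} = \frac{1}{52787}$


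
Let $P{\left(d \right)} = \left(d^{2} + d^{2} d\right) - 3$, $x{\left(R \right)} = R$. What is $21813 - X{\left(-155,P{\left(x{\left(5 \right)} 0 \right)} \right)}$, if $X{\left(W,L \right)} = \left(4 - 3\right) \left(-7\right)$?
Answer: $21820$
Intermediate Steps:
$P{\left(d \right)} = -3 + d^{2} + d^{3}$ ($P{\left(d \right)} = \left(d^{2} + d^{3}\right) - 3 = -3 + d^{2} + d^{3}$)
$X{\left(W,L \right)} = -7$ ($X{\left(W,L \right)} = 1 \left(-7\right) = -7$)
$21813 - X{\left(-155,P{\left(x{\left(5 \right)} 0 \right)} \right)} = 21813 - -7 = 21813 + 7 = 21820$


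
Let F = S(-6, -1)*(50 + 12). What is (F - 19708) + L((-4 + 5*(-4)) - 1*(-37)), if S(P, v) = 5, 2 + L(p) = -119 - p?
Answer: -19532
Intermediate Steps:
L(p) = -121 - p (L(p) = -2 + (-119 - p) = -121 - p)
F = 310 (F = 5*(50 + 12) = 5*62 = 310)
(F - 19708) + L((-4 + 5*(-4)) - 1*(-37)) = (310 - 19708) + (-121 - ((-4 + 5*(-4)) - 1*(-37))) = -19398 + (-121 - ((-4 - 20) + 37)) = -19398 + (-121 - (-24 + 37)) = -19398 + (-121 - 1*13) = -19398 + (-121 - 13) = -19398 - 134 = -19532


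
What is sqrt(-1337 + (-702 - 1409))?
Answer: 2*I*sqrt(862) ≈ 58.72*I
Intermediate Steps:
sqrt(-1337 + (-702 - 1409)) = sqrt(-1337 - 2111) = sqrt(-3448) = 2*I*sqrt(862)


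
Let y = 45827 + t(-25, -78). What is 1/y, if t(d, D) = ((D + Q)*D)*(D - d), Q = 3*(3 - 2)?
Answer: -1/264223 ≈ -3.7847e-6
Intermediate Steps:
Q = 3 (Q = 3*1 = 3)
t(d, D) = D*(3 + D)*(D - d) (t(d, D) = ((D + 3)*D)*(D - d) = ((3 + D)*D)*(D - d) = (D*(3 + D))*(D - d) = D*(3 + D)*(D - d))
y = -264223 (y = 45827 - 78*((-78)**2 - 3*(-25) + 3*(-78) - 1*(-78)*(-25)) = 45827 - 78*(6084 + 75 - 234 - 1950) = 45827 - 78*3975 = 45827 - 310050 = -264223)
1/y = 1/(-264223) = -1/264223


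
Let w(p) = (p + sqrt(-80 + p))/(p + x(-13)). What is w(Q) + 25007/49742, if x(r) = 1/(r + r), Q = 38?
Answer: 620395/412566 + 26*I*sqrt(42)/987 ≈ 1.5037 + 0.17072*I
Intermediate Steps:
x(r) = 1/(2*r)
w(p) = (p + sqrt(-80 + p))/(-1/26 + p) (w(p) = (p + sqrt(-80 + p))/(p + (1/2)/(-13)) = (p + sqrt(-80 + p))/(p + (1/2)*(-1/13)) = (p + sqrt(-80 + p))/(p - 1/26) = (p + sqrt(-80 + p))/(-1/26 + p))
w(Q) + 25007/49742 = 26*(38 + sqrt(-80 + 38))/(-1 + 26*38) + 25007/49742 = 26*(38 + sqrt(-42))/(-1 + 988) + 25007*(1/49742) = 26*(38 + I*sqrt(42))/987 + 1471/2926 = 26*(1/987)*(38 + I*sqrt(42)) + 1471/2926 = (988/987 + 26*I*sqrt(42)/987) + 1471/2926 = 620395/412566 + 26*I*sqrt(42)/987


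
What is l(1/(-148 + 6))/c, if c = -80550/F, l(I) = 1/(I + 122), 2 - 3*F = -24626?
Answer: -1748588/2093051475 ≈ -0.00083543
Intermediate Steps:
F = 24628/3 (F = ⅔ - ⅓*(-24626) = ⅔ + 24626/3 = 24628/3 ≈ 8209.3)
l(I) = 1/(122 + I)
c = -120825/12314 (c = -80550/24628/3 = -80550*3/24628 = -120825/12314 ≈ -9.8120)
l(1/(-148 + 6))/c = 1/((122 + 1/(-148 + 6))*(-120825/12314)) = -12314/120825/(122 + 1/(-142)) = -12314/120825/(122 - 1/142) = -12314/120825/(17323/142) = (142/17323)*(-12314/120825) = -1748588/2093051475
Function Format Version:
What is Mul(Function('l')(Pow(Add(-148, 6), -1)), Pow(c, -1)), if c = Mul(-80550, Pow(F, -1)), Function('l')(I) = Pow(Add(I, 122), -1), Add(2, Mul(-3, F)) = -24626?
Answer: Rational(-1748588, 2093051475) ≈ -0.00083543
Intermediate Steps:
F = Rational(24628, 3) (F = Add(Rational(2, 3), Mul(Rational(-1, 3), -24626)) = Add(Rational(2, 3), Rational(24626, 3)) = Rational(24628, 3) ≈ 8209.3)
Function('l')(I) = Pow(Add(122, I), -1)
c = Rational(-120825, 12314) (c = Mul(-80550, Pow(Rational(24628, 3), -1)) = Mul(-80550, Rational(3, 24628)) = Rational(-120825, 12314) ≈ -9.8120)
Mul(Function('l')(Pow(Add(-148, 6), -1)), Pow(c, -1)) = Mul(Pow(Add(122, Pow(Add(-148, 6), -1)), -1), Pow(Rational(-120825, 12314), -1)) = Mul(Pow(Add(122, Pow(-142, -1)), -1), Rational(-12314, 120825)) = Mul(Pow(Add(122, Rational(-1, 142)), -1), Rational(-12314, 120825)) = Mul(Pow(Rational(17323, 142), -1), Rational(-12314, 120825)) = Mul(Rational(142, 17323), Rational(-12314, 120825)) = Rational(-1748588, 2093051475)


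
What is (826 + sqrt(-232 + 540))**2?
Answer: 682584 + 3304*sqrt(77) ≈ 7.1158e+5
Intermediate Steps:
(826 + sqrt(-232 + 540))**2 = (826 + sqrt(308))**2 = (826 + 2*sqrt(77))**2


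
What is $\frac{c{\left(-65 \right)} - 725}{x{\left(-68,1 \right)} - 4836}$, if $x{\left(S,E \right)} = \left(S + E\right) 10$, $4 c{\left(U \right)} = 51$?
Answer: $\frac{2849}{22024} \approx 0.12936$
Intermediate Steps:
$c{\left(U \right)} = \frac{51}{4}$ ($c{\left(U \right)} = \frac{1}{4} \cdot 51 = \frac{51}{4}$)
$x{\left(S,E \right)} = 10 E + 10 S$ ($x{\left(S,E \right)} = \left(E + S\right) 10 = 10 E + 10 S$)
$\frac{c{\left(-65 \right)} - 725}{x{\left(-68,1 \right)} - 4836} = \frac{\frac{51}{4} - 725}{\left(10 \cdot 1 + 10 \left(-68\right)\right) - 4836} = - \frac{2849}{4 \left(\left(10 - 680\right) - 4836\right)} = - \frac{2849}{4 \left(-670 - 4836\right)} = - \frac{2849}{4 \left(-5506\right)} = \left(- \frac{2849}{4}\right) \left(- \frac{1}{5506}\right) = \frac{2849}{22024}$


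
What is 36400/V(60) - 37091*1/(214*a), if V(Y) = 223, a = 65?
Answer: 498052707/3101930 ≈ 160.56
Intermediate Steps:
36400/V(60) - 37091*1/(214*a) = 36400/223 - 37091/(65*214) = 36400*(1/223) - 37091/13910 = 36400/223 - 37091*1/13910 = 36400/223 - 37091/13910 = 498052707/3101930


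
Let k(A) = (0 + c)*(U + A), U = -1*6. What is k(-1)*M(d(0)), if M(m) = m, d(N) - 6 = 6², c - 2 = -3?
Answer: 294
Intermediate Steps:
c = -1 (c = 2 - 3 = -1)
U = -6
k(A) = 6 - A (k(A) = (0 - 1)*(-6 + A) = -(-6 + A) = 6 - A)
d(N) = 42 (d(N) = 6 + 6² = 6 + 36 = 42)
k(-1)*M(d(0)) = (6 - 1*(-1))*42 = (6 + 1)*42 = 7*42 = 294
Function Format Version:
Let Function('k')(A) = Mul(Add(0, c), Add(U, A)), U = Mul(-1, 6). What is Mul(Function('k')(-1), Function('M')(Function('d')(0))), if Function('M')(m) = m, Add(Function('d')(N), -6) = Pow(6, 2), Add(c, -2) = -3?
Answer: 294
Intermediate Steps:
c = -1 (c = Add(2, -3) = -1)
U = -6
Function('k')(A) = Add(6, Mul(-1, A)) (Function('k')(A) = Mul(Add(0, -1), Add(-6, A)) = Mul(-1, Add(-6, A)) = Add(6, Mul(-1, A)))
Function('d')(N) = 42 (Function('d')(N) = Add(6, Pow(6, 2)) = Add(6, 36) = 42)
Mul(Function('k')(-1), Function('M')(Function('d')(0))) = Mul(Add(6, Mul(-1, -1)), 42) = Mul(Add(6, 1), 42) = Mul(7, 42) = 294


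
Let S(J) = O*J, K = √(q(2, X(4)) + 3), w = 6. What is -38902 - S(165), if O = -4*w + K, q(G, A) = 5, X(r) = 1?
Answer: -34942 - 330*√2 ≈ -35409.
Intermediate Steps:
K = 2*√2 (K = √(5 + 3) = √8 = 2*√2 ≈ 2.8284)
O = -24 + 2*√2 (O = -4*6 + 2*√2 = -24 + 2*√2 ≈ -21.172)
S(J) = J*(-24 + 2*√2) (S(J) = (-24 + 2*√2)*J = J*(-24 + 2*√2))
-38902 - S(165) = -38902 - 2*165*(-12 + √2) = -38902 - (-3960 + 330*√2) = -38902 + (3960 - 330*√2) = -34942 - 330*√2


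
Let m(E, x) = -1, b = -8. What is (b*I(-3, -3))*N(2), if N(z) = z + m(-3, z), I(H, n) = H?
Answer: 24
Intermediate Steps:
N(z) = -1 + z (N(z) = z - 1 = -1 + z)
(b*I(-3, -3))*N(2) = (-8*(-3))*(-1 + 2) = 24*1 = 24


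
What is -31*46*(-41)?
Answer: 58466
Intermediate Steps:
-31*46*(-41) = -1426*(-41) = 58466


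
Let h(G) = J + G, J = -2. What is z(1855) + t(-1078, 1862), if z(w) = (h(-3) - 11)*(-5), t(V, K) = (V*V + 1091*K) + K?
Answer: 3195468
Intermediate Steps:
h(G) = -2 + G
t(V, K) = V² + 1092*K (t(V, K) = (V² + 1091*K) + K = V² + 1092*K)
z(w) = 80 (z(w) = ((-2 - 3) - 11)*(-5) = (-5 - 11)*(-5) = -16*(-5) = 80)
z(1855) + t(-1078, 1862) = 80 + ((-1078)² + 1092*1862) = 80 + (1162084 + 2033304) = 80 + 3195388 = 3195468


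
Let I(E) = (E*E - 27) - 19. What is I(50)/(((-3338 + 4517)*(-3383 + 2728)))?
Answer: -818/257415 ≈ -0.0031777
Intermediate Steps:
I(E) = -46 + E² (I(E) = (E² - 27) - 19 = (-27 + E²) - 19 = -46 + E²)
I(50)/(((-3338 + 4517)*(-3383 + 2728))) = (-46 + 50²)/(((-3338 + 4517)*(-3383 + 2728))) = (-46 + 2500)/((1179*(-655))) = 2454/(-772245) = 2454*(-1/772245) = -818/257415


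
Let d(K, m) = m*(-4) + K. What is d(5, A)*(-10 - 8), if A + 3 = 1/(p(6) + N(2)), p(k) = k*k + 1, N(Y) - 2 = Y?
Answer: -12474/41 ≈ -304.24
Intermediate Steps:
N(Y) = 2 + Y
p(k) = 1 + k² (p(k) = k² + 1 = 1 + k²)
A = -122/41 (A = -3 + 1/((1 + 6²) + (2 + 2)) = -3 + 1/((1 + 36) + 4) = -3 + 1/(37 + 4) = -3 + 1/41 = -122/41 ≈ -2.9756)
d(K, m) = K - 4*m (d(K, m) = -4*m + K = K - 4*m)
d(5, A)*(-10 - 8) = (5 - 4*(-122/41))*(-10 - 8) = (5 + 488/41)*(-18) = (693/41)*(-18) = -12474/41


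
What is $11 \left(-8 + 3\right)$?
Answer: $-55$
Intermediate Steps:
$11 \left(-8 + 3\right) = 11 \left(-5\right) = -55$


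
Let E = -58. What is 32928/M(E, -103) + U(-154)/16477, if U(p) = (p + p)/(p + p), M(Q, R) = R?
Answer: -542554553/1697131 ≈ -319.69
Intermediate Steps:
U(p) = 1 (U(p) = (2*p)/((2*p)) = (2*p)*(1/(2*p)) = 1)
32928/M(E, -103) + U(-154)/16477 = 32928/(-103) + 1/16477 = 32928*(-1/103) + 1*(1/16477) = -32928/103 + 1/16477 = -542554553/1697131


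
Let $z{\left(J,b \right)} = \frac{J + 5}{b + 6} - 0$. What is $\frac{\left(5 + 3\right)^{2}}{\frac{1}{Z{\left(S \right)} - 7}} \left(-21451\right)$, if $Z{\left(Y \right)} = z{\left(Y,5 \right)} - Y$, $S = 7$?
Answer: $\frac{194946688}{11} \approx 1.7722 \cdot 10^{7}$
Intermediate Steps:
$z{\left(J,b \right)} = \frac{5 + J}{6 + b}$ ($z{\left(J,b \right)} = \frac{5 + J}{6 + b} + 0 = \frac{5 + J}{6 + b}$)
$Z{\left(Y \right)} = \frac{5}{11} - \frac{10 Y}{11}$ ($Z{\left(Y \right)} = \frac{5 + Y}{6 + 5} - Y = \frac{5 + Y}{11} - Y = \left(\frac{5}{11} + \frac{Y}{11}\right) - Y = \frac{5}{11} - \frac{10 Y}{11}$)
$\frac{\left(5 + 3\right)^{2}}{\frac{1}{Z{\left(S \right)} - 7}} \left(-21451\right) = \frac{\left(5 + 3\right)^{2}}{\frac{1}{\left(\frac{5}{11} - \frac{70}{11}\right) - 7}} \left(-21451\right) = \frac{8^{2}}{\frac{1}{\left(\frac{5}{11} - \frac{70}{11}\right) - 7}} \left(-21451\right) = \frac{64}{\frac{1}{- \frac{65}{11} - 7}} \left(-21451\right) = \frac{64}{\frac{1}{- \frac{142}{11}}} \left(-21451\right) = \frac{64}{- \frac{11}{142}} \left(-21451\right) = 64 \left(- \frac{142}{11}\right) \left(-21451\right) = \left(- \frac{9088}{11}\right) \left(-21451\right) = \frac{194946688}{11}$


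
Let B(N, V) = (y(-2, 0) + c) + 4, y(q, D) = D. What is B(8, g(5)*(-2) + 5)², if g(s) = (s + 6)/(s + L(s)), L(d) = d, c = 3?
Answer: 49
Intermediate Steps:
g(s) = (6 + s)/(2*s) (g(s) = (s + 6)/(s + s) = (6 + s)/((2*s)) = (6 + s)*(1/(2*s)) = (6 + s)/(2*s))
B(N, V) = 7 (B(N, V) = (0 + 3) + 4 = 3 + 4 = 7)
B(8, g(5)*(-2) + 5)² = 7² = 49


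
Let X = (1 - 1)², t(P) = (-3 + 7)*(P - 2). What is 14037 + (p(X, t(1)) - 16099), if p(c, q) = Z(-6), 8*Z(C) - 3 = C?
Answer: -16499/8 ≈ -2062.4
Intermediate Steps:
Z(C) = 3/8 + C/8
t(P) = -8 + 4*P (t(P) = 4*(-2 + P) = -8 + 4*P)
X = 0 (X = 0² = 0)
p(c, q) = -3/8 (p(c, q) = 3/8 + (⅛)*(-6) = 3/8 - ¾ = -3/8)
14037 + (p(X, t(1)) - 16099) = 14037 + (-3/8 - 16099) = 14037 - 128795/8 = -16499/8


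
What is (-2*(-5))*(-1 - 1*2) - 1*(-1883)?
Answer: 1853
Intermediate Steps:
(-2*(-5))*(-1 - 1*2) - 1*(-1883) = 10*(-1 - 2) + 1883 = 10*(-3) + 1883 = -30 + 1883 = 1853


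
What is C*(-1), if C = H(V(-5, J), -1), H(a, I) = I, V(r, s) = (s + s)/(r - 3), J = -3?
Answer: 1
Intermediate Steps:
V(r, s) = 2*s/(-3 + r) (V(r, s) = (2*s)/(-3 + r) = 2*s/(-3 + r))
C = -1
C*(-1) = -1*(-1) = 1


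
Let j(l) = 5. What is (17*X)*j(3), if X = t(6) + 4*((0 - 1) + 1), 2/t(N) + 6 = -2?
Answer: -85/4 ≈ -21.250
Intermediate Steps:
t(N) = -1/4 (t(N) = 2/(-6 - 2) = 2/(-8) = 2*(-1/8) = -1/4)
X = -1/4 (X = -1/4 + 4*((0 - 1) + 1) = -1/4 + 4*(-1 + 1) = -1/4 + 4*0 = -1/4 + 0 = -1/4 ≈ -0.25000)
(17*X)*j(3) = (17*(-1/4))*5 = -17/4*5 = -85/4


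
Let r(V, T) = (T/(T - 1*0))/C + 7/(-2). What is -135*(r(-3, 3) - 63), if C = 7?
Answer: 125415/14 ≈ 8958.2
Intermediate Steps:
r(V, T) = -47/14 (r(V, T) = (T/(T - 1*0))/7 + 7/(-2) = (T/(T + 0))*(⅐) + 7*(-½) = (T/T)*(⅐) - 7/2 = 1*(⅐) - 7/2 = ⅐ - 7/2 = -47/14)
-135*(r(-3, 3) - 63) = -135*(-47/14 - 63) = -135*(-929/14) = 125415/14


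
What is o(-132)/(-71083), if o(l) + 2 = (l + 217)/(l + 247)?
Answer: 29/1634909 ≈ 1.7738e-5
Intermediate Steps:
o(l) = -2 + (217 + l)/(247 + l) (o(l) = -2 + (l + 217)/(l + 247) = -2 + (217 + l)/(247 + l))
o(-132)/(-71083) = ((-277 - 1*(-132))/(247 - 132))/(-71083) = ((-277 + 132)/115)*(-1/71083) = ((1/115)*(-145))*(-1/71083) = -29/23*(-1/71083) = 29/1634909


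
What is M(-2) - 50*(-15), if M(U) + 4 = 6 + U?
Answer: 750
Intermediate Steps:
M(U) = 2 + U (M(U) = -4 + (6 + U) = 2 + U)
M(-2) - 50*(-15) = (2 - 2) - 50*(-15) = 0 + 750 = 750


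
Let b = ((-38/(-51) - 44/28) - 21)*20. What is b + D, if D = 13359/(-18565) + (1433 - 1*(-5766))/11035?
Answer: -6386208280282/14627344935 ≈ -436.59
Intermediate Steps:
D = -2753426/40972955 (D = 13359*(-1/18565) + (1433 + 5766)*(1/11035) = -13359/18565 + 7199*(1/11035) = -13359/18565 + 7199/11035 = -2753426/40972955 ≈ -0.067201)
b = -155840/357 (b = ((-38*(-1/51) - 44*1/28) - 21)*20 = ((38/51 - 11/7) - 21)*20 = (-295/357 - 21)*20 = -7792/357*20 = -155840/357 ≈ -436.53)
b + D = -155840/357 - 2753426/40972955 = -6386208280282/14627344935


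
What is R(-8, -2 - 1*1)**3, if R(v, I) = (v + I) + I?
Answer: -2744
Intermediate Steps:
R(v, I) = v + 2*I (R(v, I) = (I + v) + I = v + 2*I)
R(-8, -2 - 1*1)**3 = (-8 + 2*(-2 - 1*1))**3 = (-8 + 2*(-2 - 1))**3 = (-8 + 2*(-3))**3 = (-8 - 6)**3 = (-14)**3 = -2744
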